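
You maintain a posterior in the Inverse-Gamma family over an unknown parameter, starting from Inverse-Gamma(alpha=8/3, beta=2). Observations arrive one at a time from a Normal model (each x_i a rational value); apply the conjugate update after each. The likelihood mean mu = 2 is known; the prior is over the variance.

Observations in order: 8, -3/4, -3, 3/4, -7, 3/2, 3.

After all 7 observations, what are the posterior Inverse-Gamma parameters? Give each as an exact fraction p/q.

obs 1: x=8 → posterior Inverse-Gamma(19/6, 20)
obs 2: x=-3/4 → posterior Inverse-Gamma(11/3, 761/32)
obs 3: x=-3 → posterior Inverse-Gamma(25/6, 1161/32)
obs 4: x=3/4 → posterior Inverse-Gamma(14/3, 593/16)
obs 5: x=-7 → posterior Inverse-Gamma(31/6, 1241/16)
obs 6: x=3/2 → posterior Inverse-Gamma(17/3, 1243/16)
obs 7: x=3 → posterior Inverse-Gamma(37/6, 1251/16)

alpha=37/6, beta=1251/16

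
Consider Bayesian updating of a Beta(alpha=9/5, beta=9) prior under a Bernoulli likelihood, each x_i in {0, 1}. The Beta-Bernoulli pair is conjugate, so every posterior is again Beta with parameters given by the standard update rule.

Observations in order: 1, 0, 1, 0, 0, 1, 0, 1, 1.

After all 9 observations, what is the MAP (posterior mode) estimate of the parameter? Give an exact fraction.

obs 1: x=1 → posterior Beta(14/5, 9)
obs 2: x=0 → posterior Beta(14/5, 10)
obs 3: x=1 → posterior Beta(19/5, 10)
obs 4: x=0 → posterior Beta(19/5, 11)
obs 5: x=0 → posterior Beta(19/5, 12)
obs 6: x=1 → posterior Beta(24/5, 12)
obs 7: x=0 → posterior Beta(24/5, 13)
obs 8: x=1 → posterior Beta(29/5, 13)
obs 9: x=1 → posterior Beta(34/5, 13)

29/89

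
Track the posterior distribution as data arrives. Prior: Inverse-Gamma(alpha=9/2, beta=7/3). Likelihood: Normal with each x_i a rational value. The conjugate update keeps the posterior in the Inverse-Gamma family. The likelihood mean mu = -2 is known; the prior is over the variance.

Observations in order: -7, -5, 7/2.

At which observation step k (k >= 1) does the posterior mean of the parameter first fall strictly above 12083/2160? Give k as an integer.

k = 3

obs 1: x=-7 → posterior Inverse-Gamma(5, 89/6)
obs 2: x=-5 → posterior Inverse-Gamma(11/2, 58/3)
obs 3: x=7/2 → posterior Inverse-Gamma(6, 827/24)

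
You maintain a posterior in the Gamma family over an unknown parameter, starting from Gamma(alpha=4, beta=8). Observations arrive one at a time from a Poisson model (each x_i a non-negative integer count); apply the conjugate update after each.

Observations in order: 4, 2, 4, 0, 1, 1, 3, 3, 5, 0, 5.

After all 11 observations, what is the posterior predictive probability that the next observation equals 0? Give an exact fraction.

obs 1: x=4 → posterior Gamma(8, 9)
obs 2: x=2 → posterior Gamma(10, 10)
obs 3: x=4 → posterior Gamma(14, 11)
obs 4: x=0 → posterior Gamma(14, 12)
obs 5: x=1 → posterior Gamma(15, 13)
obs 6: x=1 → posterior Gamma(16, 14)
obs 7: x=3 → posterior Gamma(19, 15)
obs 8: x=3 → posterior Gamma(22, 16)
obs 9: x=5 → posterior Gamma(27, 17)
obs 10: x=0 → posterior Gamma(27, 18)
obs 11: x=5 → posterior Gamma(32, 19)

83198449060887472631428936505541918917761/429496729600000000000000000000000000000000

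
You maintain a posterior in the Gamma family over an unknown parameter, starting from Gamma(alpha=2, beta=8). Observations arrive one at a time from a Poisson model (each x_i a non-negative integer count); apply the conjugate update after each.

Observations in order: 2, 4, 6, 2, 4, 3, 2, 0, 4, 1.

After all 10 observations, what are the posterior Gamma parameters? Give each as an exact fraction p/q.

obs 1: x=2 → posterior Gamma(4, 9)
obs 2: x=4 → posterior Gamma(8, 10)
obs 3: x=6 → posterior Gamma(14, 11)
obs 4: x=2 → posterior Gamma(16, 12)
obs 5: x=4 → posterior Gamma(20, 13)
obs 6: x=3 → posterior Gamma(23, 14)
obs 7: x=2 → posterior Gamma(25, 15)
obs 8: x=0 → posterior Gamma(25, 16)
obs 9: x=4 → posterior Gamma(29, 17)
obs 10: x=1 → posterior Gamma(30, 18)

alpha=30, beta=18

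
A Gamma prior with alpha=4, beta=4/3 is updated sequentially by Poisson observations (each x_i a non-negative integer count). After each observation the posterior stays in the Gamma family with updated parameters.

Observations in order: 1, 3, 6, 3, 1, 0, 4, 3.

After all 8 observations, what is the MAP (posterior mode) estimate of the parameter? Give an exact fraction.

18/7

obs 1: x=1 → posterior Gamma(5, 7/3)
obs 2: x=3 → posterior Gamma(8, 10/3)
obs 3: x=6 → posterior Gamma(14, 13/3)
obs 4: x=3 → posterior Gamma(17, 16/3)
obs 5: x=1 → posterior Gamma(18, 19/3)
obs 6: x=0 → posterior Gamma(18, 22/3)
obs 7: x=4 → posterior Gamma(22, 25/3)
obs 8: x=3 → posterior Gamma(25, 28/3)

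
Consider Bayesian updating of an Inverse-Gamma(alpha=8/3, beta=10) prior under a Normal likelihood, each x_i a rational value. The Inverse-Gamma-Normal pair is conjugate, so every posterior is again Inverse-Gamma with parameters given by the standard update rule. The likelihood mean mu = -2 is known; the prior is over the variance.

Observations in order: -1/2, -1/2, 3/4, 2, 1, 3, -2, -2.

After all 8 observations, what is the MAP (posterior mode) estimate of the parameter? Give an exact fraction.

obs 1: x=-1/2 → posterior Inverse-Gamma(19/6, 89/8)
obs 2: x=-1/2 → posterior Inverse-Gamma(11/3, 49/4)
obs 3: x=3/4 → posterior Inverse-Gamma(25/6, 513/32)
obs 4: x=2 → posterior Inverse-Gamma(14/3, 769/32)
obs 5: x=1 → posterior Inverse-Gamma(31/6, 913/32)
obs 6: x=3 → posterior Inverse-Gamma(17/3, 1313/32)
obs 7: x=-2 → posterior Inverse-Gamma(37/6, 1313/32)
obs 8: x=-2 → posterior Inverse-Gamma(20/3, 1313/32)

3939/736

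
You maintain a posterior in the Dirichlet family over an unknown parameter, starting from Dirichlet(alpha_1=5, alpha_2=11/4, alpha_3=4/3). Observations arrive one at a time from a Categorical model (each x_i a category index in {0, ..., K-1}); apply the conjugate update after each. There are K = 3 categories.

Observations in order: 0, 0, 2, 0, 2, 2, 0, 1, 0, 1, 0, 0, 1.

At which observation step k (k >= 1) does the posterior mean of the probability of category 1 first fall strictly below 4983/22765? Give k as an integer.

obs 1: x=0 → posterior Dirichlet(6, 11/4, 4/3)
obs 2: x=0 → posterior Dirichlet(7, 11/4, 4/3)
obs 3: x=2 → posterior Dirichlet(7, 11/4, 7/3)
obs 4: x=0 → posterior Dirichlet(8, 11/4, 7/3)
obs 5: x=2 → posterior Dirichlet(8, 11/4, 10/3)
obs 6: x=2 → posterior Dirichlet(8, 11/4, 13/3)
obs 7: x=0 → posterior Dirichlet(9, 11/4, 13/3)
obs 8: x=1 → posterior Dirichlet(9, 15/4, 13/3)
obs 9: x=0 → posterior Dirichlet(10, 15/4, 13/3)
obs 10: x=1 → posterior Dirichlet(10, 19/4, 13/3)
obs 11: x=0 → posterior Dirichlet(11, 19/4, 13/3)
obs 12: x=0 → posterior Dirichlet(12, 19/4, 13/3)
obs 13: x=1 → posterior Dirichlet(12, 23/4, 13/3)

k = 4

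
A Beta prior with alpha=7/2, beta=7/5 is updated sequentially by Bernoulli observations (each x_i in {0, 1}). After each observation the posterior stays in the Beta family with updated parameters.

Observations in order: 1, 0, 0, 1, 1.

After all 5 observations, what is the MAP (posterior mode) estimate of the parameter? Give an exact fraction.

obs 1: x=1 → posterior Beta(9/2, 7/5)
obs 2: x=0 → posterior Beta(9/2, 12/5)
obs 3: x=0 → posterior Beta(9/2, 17/5)
obs 4: x=1 → posterior Beta(11/2, 17/5)
obs 5: x=1 → posterior Beta(13/2, 17/5)

55/79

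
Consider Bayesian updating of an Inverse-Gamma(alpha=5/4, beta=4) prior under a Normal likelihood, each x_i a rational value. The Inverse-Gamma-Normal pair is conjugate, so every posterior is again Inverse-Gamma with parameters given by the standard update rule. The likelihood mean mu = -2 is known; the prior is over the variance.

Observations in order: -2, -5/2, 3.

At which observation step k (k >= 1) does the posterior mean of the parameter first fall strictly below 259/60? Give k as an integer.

k = 2

obs 1: x=-2 → posterior Inverse-Gamma(7/4, 4)
obs 2: x=-5/2 → posterior Inverse-Gamma(9/4, 33/8)
obs 3: x=3 → posterior Inverse-Gamma(11/4, 133/8)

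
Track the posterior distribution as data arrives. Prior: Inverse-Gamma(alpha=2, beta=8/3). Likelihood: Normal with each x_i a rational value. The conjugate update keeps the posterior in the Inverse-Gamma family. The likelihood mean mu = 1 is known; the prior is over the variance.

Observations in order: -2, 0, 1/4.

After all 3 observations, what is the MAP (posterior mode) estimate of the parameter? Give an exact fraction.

obs 1: x=-2 → posterior Inverse-Gamma(5/2, 43/6)
obs 2: x=0 → posterior Inverse-Gamma(3, 23/3)
obs 3: x=1/4 → posterior Inverse-Gamma(7/2, 763/96)

763/432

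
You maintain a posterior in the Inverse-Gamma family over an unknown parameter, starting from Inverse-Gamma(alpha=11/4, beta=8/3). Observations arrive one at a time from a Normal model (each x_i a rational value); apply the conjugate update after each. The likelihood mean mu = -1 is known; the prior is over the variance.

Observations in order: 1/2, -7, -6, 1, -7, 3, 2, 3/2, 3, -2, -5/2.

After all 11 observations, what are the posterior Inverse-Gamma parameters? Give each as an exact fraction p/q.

obs 1: x=1/2 → posterior Inverse-Gamma(13/4, 91/24)
obs 2: x=-7 → posterior Inverse-Gamma(15/4, 523/24)
obs 3: x=-6 → posterior Inverse-Gamma(17/4, 823/24)
obs 4: x=1 → posterior Inverse-Gamma(19/4, 871/24)
obs 5: x=-7 → posterior Inverse-Gamma(21/4, 1303/24)
obs 6: x=3 → posterior Inverse-Gamma(23/4, 1495/24)
obs 7: x=2 → posterior Inverse-Gamma(25/4, 1603/24)
obs 8: x=3/2 → posterior Inverse-Gamma(27/4, 839/12)
obs 9: x=3 → posterior Inverse-Gamma(29/4, 935/12)
obs 10: x=-2 → posterior Inverse-Gamma(31/4, 941/12)
obs 11: x=-5/2 → posterior Inverse-Gamma(33/4, 1909/24)

alpha=33/4, beta=1909/24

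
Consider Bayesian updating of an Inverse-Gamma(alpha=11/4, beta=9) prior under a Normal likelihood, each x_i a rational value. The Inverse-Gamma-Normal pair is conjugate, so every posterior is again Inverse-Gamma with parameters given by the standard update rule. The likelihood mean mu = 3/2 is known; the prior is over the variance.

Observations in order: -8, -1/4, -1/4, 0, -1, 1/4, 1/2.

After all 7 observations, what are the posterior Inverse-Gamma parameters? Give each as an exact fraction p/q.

obs 1: x=-8 → posterior Inverse-Gamma(13/4, 433/8)
obs 2: x=-1/4 → posterior Inverse-Gamma(15/4, 1781/32)
obs 3: x=-1/4 → posterior Inverse-Gamma(17/4, 915/16)
obs 4: x=0 → posterior Inverse-Gamma(19/4, 933/16)
obs 5: x=-1 → posterior Inverse-Gamma(21/4, 983/16)
obs 6: x=1/4 → posterior Inverse-Gamma(23/4, 1991/32)
obs 7: x=1/2 → posterior Inverse-Gamma(25/4, 2007/32)

alpha=25/4, beta=2007/32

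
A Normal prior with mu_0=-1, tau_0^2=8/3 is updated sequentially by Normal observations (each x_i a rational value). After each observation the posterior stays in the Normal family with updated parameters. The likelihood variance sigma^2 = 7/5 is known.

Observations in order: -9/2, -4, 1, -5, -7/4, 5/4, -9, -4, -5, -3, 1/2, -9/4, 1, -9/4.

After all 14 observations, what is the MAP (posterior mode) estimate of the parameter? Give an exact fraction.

obs 1: x=-9/2 → posterior Normal(-201/61, 56/61)
obs 2: x=-4 → posterior Normal(-361/101, 56/101)
obs 3: x=1 → posterior Normal(-107/47, 56/141)
obs 4: x=-5 → posterior Normal(-521/181, 56/181)
obs 5: x=-7/4 → posterior Normal(-591/221, 56/221)
obs 6: x=5/4 → posterior Normal(-541/261, 56/261)
obs 7: x=-9 → posterior Normal(-901/301, 8/43)
obs 8: x=-4 → posterior Normal(-1061/341, 56/341)
obs 9: x=-5 → posterior Normal(-1261/381, 56/381)
obs 10: x=-3 → posterior Normal(-1381/421, 56/421)
obs 11: x=1/2 → posterior Normal(-1361/461, 56/461)
obs 12: x=-9/4 → posterior Normal(-1451/501, 56/501)
obs 13: x=1 → posterior Normal(-1411/541, 56/541)
obs 14: x=-9/4 → posterior Normal(-1501/581, 8/83)

-1501/581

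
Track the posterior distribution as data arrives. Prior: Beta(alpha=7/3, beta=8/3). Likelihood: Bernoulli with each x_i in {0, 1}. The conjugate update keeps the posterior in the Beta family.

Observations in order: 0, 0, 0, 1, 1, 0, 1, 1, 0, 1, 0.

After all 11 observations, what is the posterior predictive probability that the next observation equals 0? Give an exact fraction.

obs 1: x=0 → posterior Beta(7/3, 11/3)
obs 2: x=0 → posterior Beta(7/3, 14/3)
obs 3: x=0 → posterior Beta(7/3, 17/3)
obs 4: x=1 → posterior Beta(10/3, 17/3)
obs 5: x=1 → posterior Beta(13/3, 17/3)
obs 6: x=0 → posterior Beta(13/3, 20/3)
obs 7: x=1 → posterior Beta(16/3, 20/3)
obs 8: x=1 → posterior Beta(19/3, 20/3)
obs 9: x=0 → posterior Beta(19/3, 23/3)
obs 10: x=1 → posterior Beta(22/3, 23/3)
obs 11: x=0 → posterior Beta(22/3, 26/3)

13/24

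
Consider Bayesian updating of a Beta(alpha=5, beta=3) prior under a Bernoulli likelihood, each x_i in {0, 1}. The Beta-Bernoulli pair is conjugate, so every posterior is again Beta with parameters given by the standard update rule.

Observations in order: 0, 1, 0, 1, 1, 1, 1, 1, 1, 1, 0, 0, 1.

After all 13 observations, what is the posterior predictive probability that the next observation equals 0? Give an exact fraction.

obs 1: x=0 → posterior Beta(5, 4)
obs 2: x=1 → posterior Beta(6, 4)
obs 3: x=0 → posterior Beta(6, 5)
obs 4: x=1 → posterior Beta(7, 5)
obs 5: x=1 → posterior Beta(8, 5)
obs 6: x=1 → posterior Beta(9, 5)
obs 7: x=1 → posterior Beta(10, 5)
obs 8: x=1 → posterior Beta(11, 5)
obs 9: x=1 → posterior Beta(12, 5)
obs 10: x=1 → posterior Beta(13, 5)
obs 11: x=0 → posterior Beta(13, 6)
obs 12: x=0 → posterior Beta(13, 7)
obs 13: x=1 → posterior Beta(14, 7)

1/3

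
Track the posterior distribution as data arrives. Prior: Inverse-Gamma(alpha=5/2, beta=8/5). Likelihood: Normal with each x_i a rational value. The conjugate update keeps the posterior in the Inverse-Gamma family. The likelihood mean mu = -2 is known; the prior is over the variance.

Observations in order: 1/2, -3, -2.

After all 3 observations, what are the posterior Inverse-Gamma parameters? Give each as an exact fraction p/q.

alpha=4, beta=209/40

obs 1: x=1/2 → posterior Inverse-Gamma(3, 189/40)
obs 2: x=-3 → posterior Inverse-Gamma(7/2, 209/40)
obs 3: x=-2 → posterior Inverse-Gamma(4, 209/40)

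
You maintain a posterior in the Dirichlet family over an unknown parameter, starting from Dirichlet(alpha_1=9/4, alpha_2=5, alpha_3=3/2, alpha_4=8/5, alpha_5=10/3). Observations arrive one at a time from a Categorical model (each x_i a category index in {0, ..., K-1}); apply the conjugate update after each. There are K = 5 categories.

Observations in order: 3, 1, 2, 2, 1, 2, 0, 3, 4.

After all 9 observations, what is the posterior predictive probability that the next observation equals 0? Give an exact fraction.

195/1361

obs 1: x=3 → posterior Dirichlet(9/4, 5, 3/2, 13/5, 10/3)
obs 2: x=1 → posterior Dirichlet(9/4, 6, 3/2, 13/5, 10/3)
obs 3: x=2 → posterior Dirichlet(9/4, 6, 5/2, 13/5, 10/3)
obs 4: x=2 → posterior Dirichlet(9/4, 6, 7/2, 13/5, 10/3)
obs 5: x=1 → posterior Dirichlet(9/4, 7, 7/2, 13/5, 10/3)
obs 6: x=2 → posterior Dirichlet(9/4, 7, 9/2, 13/5, 10/3)
obs 7: x=0 → posterior Dirichlet(13/4, 7, 9/2, 13/5, 10/3)
obs 8: x=3 → posterior Dirichlet(13/4, 7, 9/2, 18/5, 10/3)
obs 9: x=4 → posterior Dirichlet(13/4, 7, 9/2, 18/5, 13/3)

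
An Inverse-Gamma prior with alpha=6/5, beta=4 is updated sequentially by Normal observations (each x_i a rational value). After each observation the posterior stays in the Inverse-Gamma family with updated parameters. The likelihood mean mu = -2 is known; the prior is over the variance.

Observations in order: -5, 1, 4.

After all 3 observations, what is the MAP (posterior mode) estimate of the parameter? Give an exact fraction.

obs 1: x=-5 → posterior Inverse-Gamma(17/10, 17/2)
obs 2: x=1 → posterior Inverse-Gamma(11/5, 13)
obs 3: x=4 → posterior Inverse-Gamma(27/10, 31)

310/37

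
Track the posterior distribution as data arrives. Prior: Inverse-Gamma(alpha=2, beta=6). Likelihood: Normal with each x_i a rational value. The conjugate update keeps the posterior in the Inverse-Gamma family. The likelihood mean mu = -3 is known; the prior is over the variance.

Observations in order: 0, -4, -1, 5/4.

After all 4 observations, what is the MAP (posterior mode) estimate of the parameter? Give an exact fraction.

obs 1: x=0 → posterior Inverse-Gamma(5/2, 21/2)
obs 2: x=-4 → posterior Inverse-Gamma(3, 11)
obs 3: x=-1 → posterior Inverse-Gamma(7/2, 13)
obs 4: x=5/4 → posterior Inverse-Gamma(4, 705/32)

141/32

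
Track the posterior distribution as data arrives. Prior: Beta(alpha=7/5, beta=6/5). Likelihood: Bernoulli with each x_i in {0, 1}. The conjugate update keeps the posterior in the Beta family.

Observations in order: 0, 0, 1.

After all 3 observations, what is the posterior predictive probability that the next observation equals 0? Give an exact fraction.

4/7

obs 1: x=0 → posterior Beta(7/5, 11/5)
obs 2: x=0 → posterior Beta(7/5, 16/5)
obs 3: x=1 → posterior Beta(12/5, 16/5)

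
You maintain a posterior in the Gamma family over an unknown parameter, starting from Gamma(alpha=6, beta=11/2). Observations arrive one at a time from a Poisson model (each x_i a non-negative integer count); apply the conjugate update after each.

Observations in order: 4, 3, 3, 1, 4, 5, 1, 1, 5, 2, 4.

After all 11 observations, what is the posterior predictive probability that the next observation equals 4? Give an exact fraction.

8531828112582056220602522038380271751823886809944066354645347296/70934557307860443711736098025989133248003781773149967193603515625

obs 1: x=4 → posterior Gamma(10, 13/2)
obs 2: x=3 → posterior Gamma(13, 15/2)
obs 3: x=3 → posterior Gamma(16, 17/2)
obs 4: x=1 → posterior Gamma(17, 19/2)
obs 5: x=4 → posterior Gamma(21, 21/2)
obs 6: x=5 → posterior Gamma(26, 23/2)
obs 7: x=1 → posterior Gamma(27, 25/2)
obs 8: x=1 → posterior Gamma(28, 27/2)
obs 9: x=5 → posterior Gamma(33, 29/2)
obs 10: x=2 → posterior Gamma(35, 31/2)
obs 11: x=4 → posterior Gamma(39, 33/2)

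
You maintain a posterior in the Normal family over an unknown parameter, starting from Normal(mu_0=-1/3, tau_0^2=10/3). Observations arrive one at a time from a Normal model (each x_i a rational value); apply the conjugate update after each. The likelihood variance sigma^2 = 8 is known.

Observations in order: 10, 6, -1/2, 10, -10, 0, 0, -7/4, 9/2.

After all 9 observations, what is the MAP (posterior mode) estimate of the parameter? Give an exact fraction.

349/228

obs 1: x=10 → posterior Normal(46/17, 40/17)
obs 2: x=6 → posterior Normal(38/11, 20/11)
obs 3: x=-1/2 → posterior Normal(49/18, 40/27)
obs 4: x=10 → posterior Normal(247/64, 5/4)
obs 5: x=-10 → posterior Normal(147/74, 40/37)
obs 6: x=0 → posterior Normal(7/4, 20/21)
obs 7: x=0 → posterior Normal(147/94, 40/47)
obs 8: x=-7/4 → posterior Normal(259/208, 10/13)
obs 9: x=9/2 → posterior Normal(349/228, 40/57)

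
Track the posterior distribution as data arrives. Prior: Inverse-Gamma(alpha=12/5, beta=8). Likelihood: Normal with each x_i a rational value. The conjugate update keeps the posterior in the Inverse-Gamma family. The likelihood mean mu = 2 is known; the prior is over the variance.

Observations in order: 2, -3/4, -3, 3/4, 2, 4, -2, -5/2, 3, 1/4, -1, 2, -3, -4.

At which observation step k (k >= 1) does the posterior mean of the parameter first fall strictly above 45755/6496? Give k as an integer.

k = 3

obs 1: x=2 → posterior Inverse-Gamma(29/10, 8)
obs 2: x=-3/4 → posterior Inverse-Gamma(17/5, 377/32)
obs 3: x=-3 → posterior Inverse-Gamma(39/10, 777/32)
obs 4: x=3/4 → posterior Inverse-Gamma(22/5, 401/16)
obs 5: x=2 → posterior Inverse-Gamma(49/10, 401/16)
obs 6: x=4 → posterior Inverse-Gamma(27/5, 433/16)
obs 7: x=-2 → posterior Inverse-Gamma(59/10, 561/16)
obs 8: x=-5/2 → posterior Inverse-Gamma(32/5, 723/16)
obs 9: x=3 → posterior Inverse-Gamma(69/10, 731/16)
obs 10: x=1/4 → posterior Inverse-Gamma(37/5, 1511/32)
obs 11: x=-1 → posterior Inverse-Gamma(79/10, 1655/32)
obs 12: x=2 → posterior Inverse-Gamma(42/5, 1655/32)
obs 13: x=-3 → posterior Inverse-Gamma(89/10, 2055/32)
obs 14: x=-4 → posterior Inverse-Gamma(47/5, 2631/32)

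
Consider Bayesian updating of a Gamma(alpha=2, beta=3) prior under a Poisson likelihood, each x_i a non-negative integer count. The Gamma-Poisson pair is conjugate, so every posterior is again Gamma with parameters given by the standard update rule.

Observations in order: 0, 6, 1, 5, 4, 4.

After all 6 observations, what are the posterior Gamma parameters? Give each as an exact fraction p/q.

alpha=22, beta=9

obs 1: x=0 → posterior Gamma(2, 4)
obs 2: x=6 → posterior Gamma(8, 5)
obs 3: x=1 → posterior Gamma(9, 6)
obs 4: x=5 → posterior Gamma(14, 7)
obs 5: x=4 → posterior Gamma(18, 8)
obs 6: x=4 → posterior Gamma(22, 9)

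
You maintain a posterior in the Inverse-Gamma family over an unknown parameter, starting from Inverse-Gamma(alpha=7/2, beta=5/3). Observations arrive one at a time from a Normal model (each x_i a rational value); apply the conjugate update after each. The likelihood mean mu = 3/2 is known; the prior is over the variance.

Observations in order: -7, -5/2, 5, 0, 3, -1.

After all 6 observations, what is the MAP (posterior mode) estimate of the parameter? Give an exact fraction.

obs 1: x=-7 → posterior Inverse-Gamma(4, 907/24)
obs 2: x=-5/2 → posterior Inverse-Gamma(9/2, 1099/24)
obs 3: x=5 → posterior Inverse-Gamma(5, 623/12)
obs 4: x=0 → posterior Inverse-Gamma(11/2, 1273/24)
obs 5: x=3 → posterior Inverse-Gamma(6, 325/6)
obs 6: x=-1 → posterior Inverse-Gamma(13/2, 1375/24)

275/36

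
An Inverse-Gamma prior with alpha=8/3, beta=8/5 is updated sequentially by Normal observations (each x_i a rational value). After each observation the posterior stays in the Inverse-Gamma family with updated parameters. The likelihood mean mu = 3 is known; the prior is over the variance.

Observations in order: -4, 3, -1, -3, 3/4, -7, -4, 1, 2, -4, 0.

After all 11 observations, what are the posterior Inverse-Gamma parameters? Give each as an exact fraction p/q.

obs 1: x=-4 → posterior Inverse-Gamma(19/6, 261/10)
obs 2: x=3 → posterior Inverse-Gamma(11/3, 261/10)
obs 3: x=-1 → posterior Inverse-Gamma(25/6, 341/10)
obs 4: x=-3 → posterior Inverse-Gamma(14/3, 521/10)
obs 5: x=3/4 → posterior Inverse-Gamma(31/6, 8741/160)
obs 6: x=-7 → posterior Inverse-Gamma(17/3, 16741/160)
obs 7: x=-4 → posterior Inverse-Gamma(37/6, 20661/160)
obs 8: x=1 → posterior Inverse-Gamma(20/3, 20981/160)
obs 9: x=2 → posterior Inverse-Gamma(43/6, 21061/160)
obs 10: x=-4 → posterior Inverse-Gamma(23/3, 24981/160)
obs 11: x=0 → posterior Inverse-Gamma(49/6, 25701/160)

alpha=49/6, beta=25701/160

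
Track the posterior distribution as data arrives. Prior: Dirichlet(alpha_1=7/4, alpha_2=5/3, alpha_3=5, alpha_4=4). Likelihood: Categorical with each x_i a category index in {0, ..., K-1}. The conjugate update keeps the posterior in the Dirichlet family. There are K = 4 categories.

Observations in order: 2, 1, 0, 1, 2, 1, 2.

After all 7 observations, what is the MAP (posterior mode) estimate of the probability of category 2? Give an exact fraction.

obs 1: x=2 → posterior Dirichlet(7/4, 5/3, 6, 4)
obs 2: x=1 → posterior Dirichlet(7/4, 8/3, 6, 4)
obs 3: x=0 → posterior Dirichlet(11/4, 8/3, 6, 4)
obs 4: x=1 → posterior Dirichlet(11/4, 11/3, 6, 4)
obs 5: x=2 → posterior Dirichlet(11/4, 11/3, 7, 4)
obs 6: x=1 → posterior Dirichlet(11/4, 14/3, 7, 4)
obs 7: x=2 → posterior Dirichlet(11/4, 14/3, 8, 4)

84/185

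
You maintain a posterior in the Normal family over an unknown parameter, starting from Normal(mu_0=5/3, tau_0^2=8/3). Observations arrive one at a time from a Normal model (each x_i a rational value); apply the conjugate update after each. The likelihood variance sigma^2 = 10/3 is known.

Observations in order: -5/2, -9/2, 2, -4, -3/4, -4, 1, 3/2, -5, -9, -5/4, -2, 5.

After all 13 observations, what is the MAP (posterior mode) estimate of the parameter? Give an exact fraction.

-257/171

obs 1: x=-5/2 → posterior Normal(-5/27, 40/27)
obs 2: x=-9/2 → posterior Normal(-59/39, 40/39)
obs 3: x=2 → posterior Normal(-35/51, 40/51)
obs 4: x=-4 → posterior Normal(-83/63, 40/63)
obs 5: x=-3/4 → posterior Normal(-92/75, 8/15)
obs 6: x=-4 → posterior Normal(-140/87, 40/87)
obs 7: x=1 → posterior Normal(-128/99, 40/99)
obs 8: x=3/2 → posterior Normal(-110/111, 40/111)
obs 9: x=-5 → posterior Normal(-170/123, 40/123)
obs 10: x=-9 → posterior Normal(-278/135, 8/27)
obs 11: x=-5/4 → posterior Normal(-293/147, 40/147)
obs 12: x=-2 → posterior Normal(-317/159, 40/159)
obs 13: x=5 → posterior Normal(-257/171, 40/171)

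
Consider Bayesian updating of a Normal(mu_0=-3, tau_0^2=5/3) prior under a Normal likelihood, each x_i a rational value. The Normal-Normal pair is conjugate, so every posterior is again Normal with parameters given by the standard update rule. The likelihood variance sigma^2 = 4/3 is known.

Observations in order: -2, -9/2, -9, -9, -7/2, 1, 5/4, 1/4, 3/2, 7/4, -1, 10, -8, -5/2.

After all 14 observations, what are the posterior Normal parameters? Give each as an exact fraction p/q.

mu_0=-523/296, tau_0^2=10/111

obs 1: x=-2 → posterior Normal(-22/9, 20/27)
obs 2: x=-9/2 → posterior Normal(-89/28, 10/21)
obs 3: x=-9 → posterior Normal(-179/38, 20/57)
obs 4: x=-9 → posterior Normal(-269/48, 5/18)
obs 5: x=-7/2 → posterior Normal(-152/29, 20/87)
obs 6: x=1 → posterior Normal(-147/34, 10/51)
obs 7: x=5/4 → posterior Normal(-563/156, 20/117)
obs 8: x=1/4 → posterior Normal(-279/88, 5/33)
obs 9: x=3/2 → posterior Normal(-132/49, 20/147)
obs 10: x=7/4 → posterior Normal(-493/216, 10/81)
obs 11: x=-1 → posterior Normal(-513/236, 20/177)
obs 12: x=10 → posterior Normal(-313/256, 5/48)
obs 13: x=-8 → posterior Normal(-473/276, 20/207)
obs 14: x=-5/2 → posterior Normal(-523/296, 10/111)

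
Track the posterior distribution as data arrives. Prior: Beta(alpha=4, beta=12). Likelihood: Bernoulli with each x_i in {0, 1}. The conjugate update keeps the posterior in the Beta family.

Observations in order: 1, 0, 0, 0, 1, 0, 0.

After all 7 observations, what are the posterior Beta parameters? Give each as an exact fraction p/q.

alpha=6, beta=17

obs 1: x=1 → posterior Beta(5, 12)
obs 2: x=0 → posterior Beta(5, 13)
obs 3: x=0 → posterior Beta(5, 14)
obs 4: x=0 → posterior Beta(5, 15)
obs 5: x=1 → posterior Beta(6, 15)
obs 6: x=0 → posterior Beta(6, 16)
obs 7: x=0 → posterior Beta(6, 17)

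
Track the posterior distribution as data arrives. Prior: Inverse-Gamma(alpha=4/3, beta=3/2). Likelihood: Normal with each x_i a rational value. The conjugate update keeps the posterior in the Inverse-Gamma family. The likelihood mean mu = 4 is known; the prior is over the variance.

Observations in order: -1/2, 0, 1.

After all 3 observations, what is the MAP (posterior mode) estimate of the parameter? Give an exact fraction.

579/92

obs 1: x=-1/2 → posterior Inverse-Gamma(11/6, 93/8)
obs 2: x=0 → posterior Inverse-Gamma(7/3, 157/8)
obs 3: x=1 → posterior Inverse-Gamma(17/6, 193/8)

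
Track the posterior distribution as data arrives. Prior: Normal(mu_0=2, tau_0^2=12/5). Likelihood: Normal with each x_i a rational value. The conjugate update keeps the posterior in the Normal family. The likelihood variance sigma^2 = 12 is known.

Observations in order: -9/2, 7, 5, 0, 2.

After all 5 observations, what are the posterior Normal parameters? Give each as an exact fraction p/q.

obs 1: x=-9/2 → posterior Normal(11/12, 2)
obs 2: x=7 → posterior Normal(25/14, 12/7)
obs 3: x=5 → posterior Normal(35/16, 3/2)
obs 4: x=0 → posterior Normal(35/18, 4/3)
obs 5: x=2 → posterior Normal(39/20, 6/5)

mu_0=39/20, tau_0^2=6/5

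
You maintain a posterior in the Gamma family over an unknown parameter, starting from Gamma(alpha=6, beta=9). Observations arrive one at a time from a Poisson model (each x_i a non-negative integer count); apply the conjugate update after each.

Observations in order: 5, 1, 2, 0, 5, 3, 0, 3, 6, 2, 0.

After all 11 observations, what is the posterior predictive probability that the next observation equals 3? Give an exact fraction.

8031588843520000000000000000000000000000000000/56858653459301097060294126514405151601277796103

obs 1: x=5 → posterior Gamma(11, 10)
obs 2: x=1 → posterior Gamma(12, 11)
obs 3: x=2 → posterior Gamma(14, 12)
obs 4: x=0 → posterior Gamma(14, 13)
obs 5: x=5 → posterior Gamma(19, 14)
obs 6: x=3 → posterior Gamma(22, 15)
obs 7: x=0 → posterior Gamma(22, 16)
obs 8: x=3 → posterior Gamma(25, 17)
obs 9: x=6 → posterior Gamma(31, 18)
obs 10: x=2 → posterior Gamma(33, 19)
obs 11: x=0 → posterior Gamma(33, 20)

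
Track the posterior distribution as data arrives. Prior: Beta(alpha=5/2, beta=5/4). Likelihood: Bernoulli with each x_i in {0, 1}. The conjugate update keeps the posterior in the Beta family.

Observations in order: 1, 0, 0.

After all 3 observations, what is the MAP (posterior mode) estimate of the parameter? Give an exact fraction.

10/19

obs 1: x=1 → posterior Beta(7/2, 5/4)
obs 2: x=0 → posterior Beta(7/2, 9/4)
obs 3: x=0 → posterior Beta(7/2, 13/4)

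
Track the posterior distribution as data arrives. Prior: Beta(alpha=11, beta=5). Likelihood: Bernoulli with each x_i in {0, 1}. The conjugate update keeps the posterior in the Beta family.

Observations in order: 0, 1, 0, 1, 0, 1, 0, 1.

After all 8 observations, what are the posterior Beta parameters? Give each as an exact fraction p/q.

alpha=15, beta=9

obs 1: x=0 → posterior Beta(11, 6)
obs 2: x=1 → posterior Beta(12, 6)
obs 3: x=0 → posterior Beta(12, 7)
obs 4: x=1 → posterior Beta(13, 7)
obs 5: x=0 → posterior Beta(13, 8)
obs 6: x=1 → posterior Beta(14, 8)
obs 7: x=0 → posterior Beta(14, 9)
obs 8: x=1 → posterior Beta(15, 9)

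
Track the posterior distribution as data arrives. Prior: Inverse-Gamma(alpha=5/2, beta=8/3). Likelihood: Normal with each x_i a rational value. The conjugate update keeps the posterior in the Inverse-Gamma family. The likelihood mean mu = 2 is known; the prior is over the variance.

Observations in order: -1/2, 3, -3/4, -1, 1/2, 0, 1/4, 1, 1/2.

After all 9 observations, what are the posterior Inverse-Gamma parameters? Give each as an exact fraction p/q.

alpha=7, beta=1001/48

obs 1: x=-1/2 → posterior Inverse-Gamma(3, 139/24)
obs 2: x=3 → posterior Inverse-Gamma(7/2, 151/24)
obs 3: x=-3/4 → posterior Inverse-Gamma(4, 967/96)
obs 4: x=-1 → posterior Inverse-Gamma(9/2, 1399/96)
obs 5: x=1/2 → posterior Inverse-Gamma(5, 1507/96)
obs 6: x=0 → posterior Inverse-Gamma(11/2, 1699/96)
obs 7: x=1/4 → posterior Inverse-Gamma(6, 923/48)
obs 8: x=1 → posterior Inverse-Gamma(13/2, 947/48)
obs 9: x=1/2 → posterior Inverse-Gamma(7, 1001/48)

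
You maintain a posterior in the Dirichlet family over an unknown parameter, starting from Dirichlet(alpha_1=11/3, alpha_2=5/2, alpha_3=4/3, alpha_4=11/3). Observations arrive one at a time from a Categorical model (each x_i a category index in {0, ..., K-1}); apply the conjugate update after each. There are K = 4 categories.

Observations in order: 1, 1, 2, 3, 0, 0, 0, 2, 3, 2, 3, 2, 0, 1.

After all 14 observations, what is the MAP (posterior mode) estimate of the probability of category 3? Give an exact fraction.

obs 1: x=1 → posterior Dirichlet(11/3, 7/2, 4/3, 11/3)
obs 2: x=1 → posterior Dirichlet(11/3, 9/2, 4/3, 11/3)
obs 3: x=2 → posterior Dirichlet(11/3, 9/2, 7/3, 11/3)
obs 4: x=3 → posterior Dirichlet(11/3, 9/2, 7/3, 14/3)
obs 5: x=0 → posterior Dirichlet(14/3, 9/2, 7/3, 14/3)
obs 6: x=0 → posterior Dirichlet(17/3, 9/2, 7/3, 14/3)
obs 7: x=0 → posterior Dirichlet(20/3, 9/2, 7/3, 14/3)
obs 8: x=2 → posterior Dirichlet(20/3, 9/2, 10/3, 14/3)
obs 9: x=3 → posterior Dirichlet(20/3, 9/2, 10/3, 17/3)
obs 10: x=2 → posterior Dirichlet(20/3, 9/2, 13/3, 17/3)
obs 11: x=3 → posterior Dirichlet(20/3, 9/2, 13/3, 20/3)
obs 12: x=2 → posterior Dirichlet(20/3, 9/2, 16/3, 20/3)
obs 13: x=0 → posterior Dirichlet(23/3, 9/2, 16/3, 20/3)
obs 14: x=1 → posterior Dirichlet(23/3, 11/2, 16/3, 20/3)

34/127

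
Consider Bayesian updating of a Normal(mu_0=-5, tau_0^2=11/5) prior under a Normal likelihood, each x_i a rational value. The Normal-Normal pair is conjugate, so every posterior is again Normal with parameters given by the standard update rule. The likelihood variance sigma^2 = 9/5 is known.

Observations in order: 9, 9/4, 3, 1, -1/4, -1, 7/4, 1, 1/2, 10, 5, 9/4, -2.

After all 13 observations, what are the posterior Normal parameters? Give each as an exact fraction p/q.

obs 1: x=9 → posterior Normal(27/10, 99/100)
obs 2: x=9/4 → posterior Normal(315/124, 99/155)
obs 3: x=3 → posterior Normal(149/56, 33/70)
obs 4: x=1 → posterior Normal(491/212, 99/265)
obs 5: x=-1/4 → posterior Normal(15/8, 99/320)
obs 6: x=-1 → posterior Normal(109/75, 33/125)
obs 7: x=7/4 → posterior Normal(513/344, 99/430)
obs 8: x=1 → posterior Normal(557/388, 99/485)
obs 9: x=1/2 → posterior Normal(193/144, 11/60)
obs 10: x=10 → posterior Normal(1019/476, 99/595)
obs 11: x=5 → posterior Normal(1239/520, 99/650)
obs 12: x=9/4 → posterior Normal(223/94, 33/235)
obs 13: x=-2 → posterior Normal(625/304, 99/760)

mu_0=625/304, tau_0^2=99/760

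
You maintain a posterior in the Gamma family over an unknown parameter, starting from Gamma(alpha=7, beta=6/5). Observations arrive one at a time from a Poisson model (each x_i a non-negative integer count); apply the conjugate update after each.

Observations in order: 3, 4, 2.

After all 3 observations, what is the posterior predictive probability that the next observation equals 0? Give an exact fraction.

1430568690241985328321/43608742899428874059776

obs 1: x=3 → posterior Gamma(10, 11/5)
obs 2: x=4 → posterior Gamma(14, 16/5)
obs 3: x=2 → posterior Gamma(16, 21/5)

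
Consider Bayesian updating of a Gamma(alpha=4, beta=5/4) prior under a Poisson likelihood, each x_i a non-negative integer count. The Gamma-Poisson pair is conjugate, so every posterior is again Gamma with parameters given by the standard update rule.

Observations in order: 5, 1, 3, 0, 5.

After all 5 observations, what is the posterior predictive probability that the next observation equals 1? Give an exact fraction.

1047737896442413330078125000/6103261246589991489578849669

obs 1: x=5 → posterior Gamma(9, 9/4)
obs 2: x=1 → posterior Gamma(10, 13/4)
obs 3: x=3 → posterior Gamma(13, 17/4)
obs 4: x=0 → posterior Gamma(13, 21/4)
obs 5: x=5 → posterior Gamma(18, 25/4)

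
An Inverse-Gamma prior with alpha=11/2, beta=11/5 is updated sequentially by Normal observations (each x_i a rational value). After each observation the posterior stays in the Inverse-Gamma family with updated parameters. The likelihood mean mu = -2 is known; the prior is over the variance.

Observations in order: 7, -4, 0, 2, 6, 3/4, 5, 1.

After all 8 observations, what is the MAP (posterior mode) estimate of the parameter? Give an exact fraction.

2731/240

obs 1: x=7 → posterior Inverse-Gamma(6, 427/10)
obs 2: x=-4 → posterior Inverse-Gamma(13/2, 447/10)
obs 3: x=0 → posterior Inverse-Gamma(7, 467/10)
obs 4: x=2 → posterior Inverse-Gamma(15/2, 547/10)
obs 5: x=6 → posterior Inverse-Gamma(8, 867/10)
obs 6: x=3/4 → posterior Inverse-Gamma(17/2, 14477/160)
obs 7: x=5 → posterior Inverse-Gamma(9, 18397/160)
obs 8: x=1 → posterior Inverse-Gamma(19/2, 19117/160)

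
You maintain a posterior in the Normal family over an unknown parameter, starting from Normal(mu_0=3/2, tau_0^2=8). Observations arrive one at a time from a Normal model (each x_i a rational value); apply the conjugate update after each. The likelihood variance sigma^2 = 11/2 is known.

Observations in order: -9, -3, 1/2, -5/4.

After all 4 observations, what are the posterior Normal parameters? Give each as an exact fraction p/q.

mu_0=-5/2, tau_0^2=88/75

obs 1: x=-9 → posterior Normal(-85/18, 88/27)
obs 2: x=-3 → posterior Normal(-351/86, 88/43)
obs 3: x=1/2 → posterior Normal(-335/118, 88/59)
obs 4: x=-5/4 → posterior Normal(-5/2, 88/75)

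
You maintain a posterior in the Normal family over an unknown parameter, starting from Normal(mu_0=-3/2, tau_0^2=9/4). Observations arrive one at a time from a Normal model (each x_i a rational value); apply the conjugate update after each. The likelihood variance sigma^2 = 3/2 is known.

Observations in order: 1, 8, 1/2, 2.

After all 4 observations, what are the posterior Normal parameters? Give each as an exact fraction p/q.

obs 1: x=1 → posterior Normal(0, 9/10)
obs 2: x=8 → posterior Normal(3, 9/16)
obs 3: x=1/2 → posterior Normal(51/22, 9/22)
obs 4: x=2 → posterior Normal(9/4, 9/28)

mu_0=9/4, tau_0^2=9/28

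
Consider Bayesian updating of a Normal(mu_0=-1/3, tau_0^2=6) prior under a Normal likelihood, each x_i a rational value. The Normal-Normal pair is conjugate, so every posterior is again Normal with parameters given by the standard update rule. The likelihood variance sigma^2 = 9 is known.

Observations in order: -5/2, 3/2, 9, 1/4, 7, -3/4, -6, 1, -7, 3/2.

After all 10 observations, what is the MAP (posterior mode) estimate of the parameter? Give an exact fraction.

obs 1: x=-5/2 → posterior Normal(-6/5, 18/5)
obs 2: x=3/2 → posterior Normal(-3/7, 18/7)
obs 3: x=9 → posterior Normal(5/3, 2)
obs 4: x=1/4 → posterior Normal(31/22, 18/11)
obs 5: x=7 → posterior Normal(59/26, 18/13)
obs 6: x=-3/4 → posterior Normal(28/15, 6/5)
obs 7: x=-6 → posterior Normal(16/17, 18/17)
obs 8: x=1 → posterior Normal(18/19, 18/19)
obs 9: x=-7 → posterior Normal(4/21, 6/7)
obs 10: x=3/2 → posterior Normal(7/23, 18/23)

7/23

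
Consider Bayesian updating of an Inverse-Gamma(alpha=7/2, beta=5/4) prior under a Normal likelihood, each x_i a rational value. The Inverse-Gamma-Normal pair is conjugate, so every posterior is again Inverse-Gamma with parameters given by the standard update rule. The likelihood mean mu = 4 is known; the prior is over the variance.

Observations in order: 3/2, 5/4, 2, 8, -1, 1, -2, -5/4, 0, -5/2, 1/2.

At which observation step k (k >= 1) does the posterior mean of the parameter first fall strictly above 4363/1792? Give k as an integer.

obs 1: x=3/2 → posterior Inverse-Gamma(4, 35/8)
obs 2: x=5/4 → posterior Inverse-Gamma(9/2, 261/32)
obs 3: x=2 → posterior Inverse-Gamma(5, 325/32)
obs 4: x=8 → posterior Inverse-Gamma(11/2, 581/32)
obs 5: x=-1 → posterior Inverse-Gamma(6, 981/32)
obs 6: x=1 → posterior Inverse-Gamma(13/2, 1125/32)
obs 7: x=-2 → posterior Inverse-Gamma(7, 1701/32)
obs 8: x=-5/4 → posterior Inverse-Gamma(15/2, 1071/16)
obs 9: x=0 → posterior Inverse-Gamma(8, 1199/16)
obs 10: x=-5/2 → posterior Inverse-Gamma(17/2, 1537/16)
obs 11: x=1/2 → posterior Inverse-Gamma(9, 1635/16)

k = 3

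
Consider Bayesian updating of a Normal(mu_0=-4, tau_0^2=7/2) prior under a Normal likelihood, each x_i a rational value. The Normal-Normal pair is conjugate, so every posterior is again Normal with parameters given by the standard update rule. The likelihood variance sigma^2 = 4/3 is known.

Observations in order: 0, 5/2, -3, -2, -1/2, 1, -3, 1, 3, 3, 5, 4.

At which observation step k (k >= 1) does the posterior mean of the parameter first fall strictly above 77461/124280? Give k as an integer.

k = 12

obs 1: x=0 → posterior Normal(-32/29, 28/29)
obs 2: x=5/2 → posterior Normal(41/100, 14/25)
obs 3: x=-3 → posterior Normal(-85/142, 28/71)
obs 4: x=-2 → posterior Normal(-169/184, 7/23)
obs 5: x=-1/2 → posterior Normal(-95/113, 28/113)
obs 6: x=1 → posterior Normal(-37/67, 14/67)
obs 7: x=-3 → posterior Normal(-137/155, 28/155)
obs 8: x=1 → posterior Normal(-29/44, 7/44)
obs 9: x=3 → posterior Normal(-53/197, 28/197)
obs 10: x=3 → posterior Normal(5/109, 14/109)
obs 11: x=5 → posterior Normal(115/239, 28/239)
obs 12: x=4 → posterior Normal(199/260, 7/65)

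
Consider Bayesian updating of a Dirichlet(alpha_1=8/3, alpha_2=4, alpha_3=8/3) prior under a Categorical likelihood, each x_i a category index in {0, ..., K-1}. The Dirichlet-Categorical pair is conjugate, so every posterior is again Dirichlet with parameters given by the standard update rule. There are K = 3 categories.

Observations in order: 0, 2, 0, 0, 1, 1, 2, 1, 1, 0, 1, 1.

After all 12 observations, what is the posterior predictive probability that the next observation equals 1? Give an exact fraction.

obs 1: x=0 → posterior Dirichlet(11/3, 4, 8/3)
obs 2: x=2 → posterior Dirichlet(11/3, 4, 11/3)
obs 3: x=0 → posterior Dirichlet(14/3, 4, 11/3)
obs 4: x=0 → posterior Dirichlet(17/3, 4, 11/3)
obs 5: x=1 → posterior Dirichlet(17/3, 5, 11/3)
obs 6: x=1 → posterior Dirichlet(17/3, 6, 11/3)
obs 7: x=2 → posterior Dirichlet(17/3, 6, 14/3)
obs 8: x=1 → posterior Dirichlet(17/3, 7, 14/3)
obs 9: x=1 → posterior Dirichlet(17/3, 8, 14/3)
obs 10: x=0 → posterior Dirichlet(20/3, 8, 14/3)
obs 11: x=1 → posterior Dirichlet(20/3, 9, 14/3)
obs 12: x=1 → posterior Dirichlet(20/3, 10, 14/3)

15/32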